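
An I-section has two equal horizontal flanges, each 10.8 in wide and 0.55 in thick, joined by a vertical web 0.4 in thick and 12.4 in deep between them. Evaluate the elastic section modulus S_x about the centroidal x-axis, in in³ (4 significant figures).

S_x ≈ 83.25 in³

Decompose the section into non-overlapping parts with the origin at the bottom-left of its bounding rectangle.
Bottom flange: 10.8 × 0.55, A = 5.94 in², y = 0.275 in, Ī = 0.149738 in⁴.
Web: 0.4 × 12.4, A = 4.96 in², y = 6.75 in, Ī = 63.5541 in⁴.
Top flange: 10.8 × 0.55, A = 5.94 in², y = 13.225 in, Ī = 0.149738 in⁴.
By symmetry the centroid is at mid-height, ȳ = 6.75 in.
Transfer each piece to the centroidal x-axis using Ī + A·d² with d = y − 6.75:
  bottom flange: d = -6.475 in → contributes +249.188 in⁴
  web: d = 0 in → contributes +63.5541 in⁴
  top flange: d = 6.475 in → contributes +249.188 in⁴
Total I = 561.93 in⁴.
Extreme fibre distance c = 6.75 in; S = I/c = 83.2489 in³.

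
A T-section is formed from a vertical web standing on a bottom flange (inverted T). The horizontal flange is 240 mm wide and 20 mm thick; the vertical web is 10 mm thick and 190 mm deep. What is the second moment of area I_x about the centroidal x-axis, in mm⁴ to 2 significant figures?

I_x ≈ 2.1 × 10⁷ mm⁴

Treat the section as a set of non-overlapping primitives; coordinates are from the bounding-box lower-left.
Flange: 240 × 20, A = 4 800 mm², y = 10 mm, Ī = 160 000 mm⁴.
Web: 10 × 190, A = 1 900 mm², y = 115 mm, Ī = 5 715 833 mm⁴.
Centroid: ȳ = ΣA·y / ΣA = 39.78 mm.
Transfer each piece to the centroidal x-axis using Ī + A·d² with d = y − 39.78:
  flange: d = -29.78 mm → contributes +4 415 763 mm⁴
  web: d = 75.22 mm → contributes +16 467 235 mm⁴
Total I = 20 882 998 mm⁴.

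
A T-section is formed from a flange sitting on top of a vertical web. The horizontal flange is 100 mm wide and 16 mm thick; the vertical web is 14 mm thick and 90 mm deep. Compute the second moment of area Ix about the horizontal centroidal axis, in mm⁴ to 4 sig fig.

Ix ≈ 2.865 × 10⁶ mm⁴

Decompose the section into non-overlapping parts with the origin at the bottom-left of its bounding rectangle.
Flange: 100 × 16, A = 1 600 mm², y = 98 mm, Ī = 34133.3 mm⁴.
Web: 14 × 90, A = 1 260 mm², y = 45 mm, Ī = 850 500 mm⁴.
Centroid: ȳ = ΣA·y / ΣA = 74.6503 mm.
Transfer each piece to the horizontal centroidal axis using Ī + A·d² with d = y − 74.6503:
  flange: d = 23.3497 mm → contributes +906 463 mm⁴
  web: d = -29.6503 mm → contributes +1 958 220 mm⁴
Total I = 2 864 684 mm⁴.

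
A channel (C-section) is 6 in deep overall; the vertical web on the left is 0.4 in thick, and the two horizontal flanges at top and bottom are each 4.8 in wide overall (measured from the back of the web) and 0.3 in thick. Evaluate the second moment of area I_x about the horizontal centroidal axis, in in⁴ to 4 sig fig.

Break the section into simple shapes (no overlaps), measuring from the bottom-left corner of the bounding box.
Web: 0.4 × 6, A = 2.4 in², y = 3 in, Ī = 7.2 in⁴.
Top flange (beyond web): 4.4 × 0.3, A = 1.32 in², y = 5.85 in, Ī = 0.0099 in⁴.
Bottom flange (beyond web): 4.4 × 0.3, A = 1.32 in², y = 0.15 in, Ī = 0.0099 in⁴.
By symmetry the centroid is at mid-height, ȳ = 3 in.
Transfer each piece to the horizontal centroidal axis using Ī + A·d² with d = y − 3:
  web: d = 0 in → contributes +7.2 in⁴
  top flange (beyond web): d = 2.85 in → contributes +10.7316 in⁴
  bottom flange (beyond web): d = -2.85 in → contributes +10.7316 in⁴
Total I = 28.6632 in⁴.

I_x ≈ 28.66 in⁴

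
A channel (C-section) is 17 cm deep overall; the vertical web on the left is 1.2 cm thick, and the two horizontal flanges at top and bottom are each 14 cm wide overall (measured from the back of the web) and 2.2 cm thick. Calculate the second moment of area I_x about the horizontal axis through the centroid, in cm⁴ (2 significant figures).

Treat the section as a set of non-overlapping primitives; coordinates are from the bounding-box lower-left.
Web: 1.2 × 17, A = 20.4 cm², y = 8.5 cm, Ī = 491.3 cm⁴.
Top flange (beyond web): 12.8 × 2.2, A = 28.16 cm², y = 15.9 cm, Ī = 11.36 cm⁴.
Bottom flange (beyond web): 12.8 × 2.2, A = 28.16 cm², y = 1.1 cm, Ī = 11.36 cm⁴.
By symmetry the centroid is at mid-height, ȳ = 8.5 cm.
Transfer each piece to the horizontal axis through the centroid using Ī + A·d² with d = y − 8.5:
  web: d = 0 cm → contributes +491.3 cm⁴
  top flange (beyond web): d = 7.4 cm → contributes +1 553 cm⁴
  bottom flange (beyond web): d = -7.4 cm → contributes +1 553 cm⁴
Total I = 3 598 cm⁴.

I_x ≈ 3600 cm⁴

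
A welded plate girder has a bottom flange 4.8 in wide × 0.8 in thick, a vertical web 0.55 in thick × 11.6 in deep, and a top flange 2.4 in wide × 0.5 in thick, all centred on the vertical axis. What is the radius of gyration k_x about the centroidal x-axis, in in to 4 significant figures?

k_x ≈ 4.578 in

Treat the section as a set of non-overlapping primitives; coordinates are from the bounding-box lower-left.
Bottom plate: 4.8 × 0.8, A = 3.84 in², y = 0.4 in, Ī = 0.2048 in⁴.
Web plate: 0.55 × 11.6, A = 6.38 in², y = 6.6 in, Ī = 71.5411 in⁴.
Top plate: 2.4 × 0.5, A = 1.2 in², y = 12.65 in, Ī = 0.025 in⁴.
Centroid: ȳ = ΣA·y / ΣA = 5.15096 in.
Transfer each piece to the centroidal x-axis using Ī + A·d² with d = y − 5.15096:
  bottom plate: d = -4.75096 in → contributes +86.8799 in⁴
  web plate: d = 1.44904 in → contributes +84.9372 in⁴
  top plate: d = 7.49904 in → contributes +67.5077 in⁴
Total I = 239.325 in⁴.
Radius of gyration: k = √(I/A) = √(239.325 / 11.42) = 4.57784 in.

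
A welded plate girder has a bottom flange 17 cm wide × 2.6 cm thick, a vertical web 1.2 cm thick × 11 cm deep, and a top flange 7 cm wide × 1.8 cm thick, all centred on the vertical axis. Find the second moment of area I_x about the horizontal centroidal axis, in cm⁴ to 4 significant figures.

I_x ≈ 2030 cm⁴

Decompose the section into non-overlapping parts with the origin at the bottom-left of its bounding rectangle.
Bottom plate: 17 × 2.6, A = 44.2 cm², y = 1.3 cm, Ī = 24.8993 cm⁴.
Web plate: 1.2 × 11, A = 13.2 cm², y = 8.1 cm, Ī = 133.1 cm⁴.
Top plate: 7 × 1.8, A = 12.6 cm², y = 14.5 cm, Ī = 3.402 cm⁴.
Centroid: ȳ = ΣA·y / ΣA = 4.95829 cm.
Transfer each piece to the horizontal centroidal axis using Ī + A·d² with d = y − 4.95829:
  bottom plate: d = -3.65829 cm → contributes +616.43 cm⁴
  web plate: d = 3.14171 cm → contributes +263.389 cm⁴
  top plate: d = 9.54171 cm → contributes +1150.56 cm⁴
Total I = 2030.38 cm⁴.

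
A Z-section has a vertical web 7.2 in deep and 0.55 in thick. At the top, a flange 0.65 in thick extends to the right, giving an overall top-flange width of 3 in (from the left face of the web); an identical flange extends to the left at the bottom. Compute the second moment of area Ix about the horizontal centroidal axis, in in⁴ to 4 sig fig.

Ix ≈ 51.38 in⁴

Treat the section as a set of non-overlapping primitives; coordinates are from the bounding-box lower-left.
Web: 0.55 × 7.2, A = 3.96 in², y = 3.6 in, Ī = 17.1072 in⁴.
Top flange (beyond web): 2.45 × 0.65, A = 1.5925 in², y = 6.875 in, Ī = 0.0560693 in⁴.
Bottom flange (beyond web): 2.45 × 0.65, A = 1.5925 in², y = 0.325 in, Ī = 0.0560693 in⁴.
Centroid: ȳ = ΣA·y / ΣA = 3.6 in.
Transfer each piece to the horizontal centroidal axis using Ī + A·d² with d = y − 3.6:
  web: d = 0 in → contributes +17.1072 in⁴
  top flange (beyond web): d = 3.275 in → contributes +17.1366 in⁴
  bottom flange (beyond web): d = -3.275 in → contributes +17.1366 in⁴
Total I = 51.3805 in⁴.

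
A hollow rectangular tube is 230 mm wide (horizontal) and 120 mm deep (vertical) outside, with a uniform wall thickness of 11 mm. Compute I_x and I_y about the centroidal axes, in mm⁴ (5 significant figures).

Break the section into simple shapes (no overlaps), measuring from the bottom-left corner of the bounding box.
Outer rectangle: 230 × 120, A = 27 600 mm², y = 60 mm, Ī = 33 120 000 mm⁴.
Inner void (subtracted): 208 × 98, A = 20 384 mm², y = 60 mm, Ī = 16 313 995 mm⁴.
By symmetry the centroid is at mid-height, ȳ = 60 mm.
All pieces are centred on the centroidal x-axis, so I = ΣĪ (holes subtracted) = 16 806 005 mm⁴.
Repeating about the centroidal y-axis gives I_y = 48 178 885 mm⁴.

I_x ≈ 1.6806 × 10⁷ mm⁴, I_y ≈ 4.8179 × 10⁷ mm⁴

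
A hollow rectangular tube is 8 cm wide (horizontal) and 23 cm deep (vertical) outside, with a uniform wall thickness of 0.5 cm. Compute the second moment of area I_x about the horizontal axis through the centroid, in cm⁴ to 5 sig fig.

I_x ≈ 1900.0 cm⁴

Treat the section as a set of non-overlapping primitives; coordinates are from the bounding-box lower-left.
Outer rectangle: 8 × 23, A = 184 cm², y = 11.5 cm, Ī = 8111.333 cm⁴.
Inner void (subtracted): 7 × 22, A = 154 cm², y = 11.5 cm, Ī = 6211.333 cm⁴.
By symmetry the centroid is at mid-height, ȳ = 11.5 cm.
All pieces are centred on the horizontal axis through the centroid, so I = ΣĪ (holes subtracted) = 1 900 cm⁴.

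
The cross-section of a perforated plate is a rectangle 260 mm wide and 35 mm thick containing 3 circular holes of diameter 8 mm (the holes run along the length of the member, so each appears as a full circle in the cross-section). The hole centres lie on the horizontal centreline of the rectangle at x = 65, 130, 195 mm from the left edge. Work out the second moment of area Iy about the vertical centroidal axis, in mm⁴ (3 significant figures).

Iy ≈ 5.08 × 10⁷ mm⁴

Treat the section as a set of non-overlapping primitives; coordinates are from the bounding-box lower-left.
Plate: 260 × 35, A = 9 100 mm², x = 130 mm, Ī = 51 263 333 mm⁴.
Hole 1 (subtracted): ⌀8, A = 50.265 mm², x = 65 mm, Ī = 201.06 mm⁴.
Hole 2 (subtracted): ⌀8, A = 50.265 mm², x = 130 mm, Ī = 201.06 mm⁴.
Hole 3 (subtracted): ⌀8, A = 50.265 mm², x = 195 mm, Ī = 201.06 mm⁴.
By symmetry the centroid is at mid-width, x̄ = 130 mm.
Transfer each piece to the vertical centroidal axis using Ī + A·d² with d = x − 130:
  plate: d = 0 mm → contributes +51 263 333 mm⁴
  hole 1: d = -65 mm → contributes −212 573 mm⁴
  hole 2: d = 0 mm → contributes −201.06 mm⁴
  hole 3: d = 65 mm → contributes −212 573 mm⁴
Total I = 50 837 987 mm⁴.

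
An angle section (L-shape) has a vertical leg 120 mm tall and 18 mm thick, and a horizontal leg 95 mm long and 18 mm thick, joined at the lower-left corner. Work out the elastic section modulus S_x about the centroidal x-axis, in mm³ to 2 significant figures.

Split into non-overlapping primitives; take the origin at the lower-left of the bounding box.
Vertical leg: 18 × 120, A = 2 160 mm², y = 60 mm, Ī = 2 592 000 mm⁴.
Horizontal leg (remainder): 77 × 18, A = 1 386 mm², y = 9 mm, Ī = 37 422 mm⁴.
Centroid: ȳ = ΣA·y / ΣA = 40.07 mm.
Transfer each piece to the centroidal x-axis using Ī + A·d² with d = y − 40.07:
  vertical leg: d = 19.93 mm → contributes +3 450 308 mm⁴
  horizontal leg (remainder): d = -31.07 mm → contributes +1 375 045 mm⁴
Total I = 4 825 353 mm⁴.
Extreme fibre distance c = 79.93 mm; S = I/c = 60 367 mm³.

S_x ≈ 6.0 × 10⁴ mm³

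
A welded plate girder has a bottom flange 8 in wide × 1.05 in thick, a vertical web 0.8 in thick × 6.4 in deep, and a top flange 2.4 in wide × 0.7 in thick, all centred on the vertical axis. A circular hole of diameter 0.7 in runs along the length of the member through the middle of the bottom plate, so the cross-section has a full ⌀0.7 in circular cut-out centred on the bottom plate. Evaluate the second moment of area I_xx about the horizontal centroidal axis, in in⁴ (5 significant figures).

I_xx ≈ 112.16 in⁴

Treat the section as a set of non-overlapping primitives; coordinates are from the bounding-box lower-left.
Bottom plate: 8 × 1.05, A = 8.4 in², y = 0.525 in, Ī = 0.77175 in⁴.
Web plate: 0.8 × 6.4, A = 5.12 in², y = 4.25 in, Ī = 17.47627 in⁴.
Top plate: 2.4 × 0.7, A = 1.68 in², y = 7.8 in, Ī = 0.0686 in⁴.
Hole (subtracted): ⌀0.7, A = 0.3848451 in², y = 0.525 in, Ī = 0.01178588 in⁴.
Centroid: ȳ = ΣA·y / ΣA = 2.637297 in.
Transfer each piece to the horizontal centroidal axis using Ī + A·d² with d = y − 2.637297:
  bottom plate: d = -2.112297 in → contributes +38.25084 in⁴
  web plate: d = 1.612703 in → contributes +30.79243 in⁴
  top plate: d = 5.162703 in → contributes +44.84649 in⁴
  hole: d = -2.112297 in → contributes −1.728886 in⁴
Total I = 112.1609 in⁴.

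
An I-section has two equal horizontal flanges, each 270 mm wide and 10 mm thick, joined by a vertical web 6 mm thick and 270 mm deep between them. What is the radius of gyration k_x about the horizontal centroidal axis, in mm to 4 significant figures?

Break the section into simple shapes (no overlaps), measuring from the bottom-left corner of the bounding box.
Bottom flange: 270 × 10, A = 2 700 mm², y = 5 mm, Ī = 22 500 mm⁴.
Web: 6 × 270, A = 1 620 mm², y = 145 mm, Ī = 9 841 500 mm⁴.
Top flange: 270 × 10, A = 2 700 mm², y = 285 mm, Ī = 22 500 mm⁴.
By symmetry the centroid is at mid-height, ȳ = 145 mm.
Transfer each piece to the horizontal centroidal axis using Ī + A·d² with d = y − 145:
  bottom flange: d = -140 mm → contributes +52 942 500 mm⁴
  web: d = 0 mm → contributes +9 841 500 mm⁴
  top flange: d = 140 mm → contributes +52 942 500 mm⁴
Total I = 115 726 500 mm⁴.
Radius of gyration: k = √(I/A) = √(115 726 500 / 7 020) = 128.395 mm.

k_x ≈ 128.4 mm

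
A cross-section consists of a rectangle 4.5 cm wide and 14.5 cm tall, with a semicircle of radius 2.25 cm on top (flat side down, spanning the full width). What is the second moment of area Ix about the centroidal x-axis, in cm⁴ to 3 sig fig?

Break the section into simple shapes (no overlaps), measuring from the bottom-left corner of the bounding box.
Rectangular body: 4.5 × 14.5, A = 65.25 cm², y = 7.25 cm, Ī = 1143.2 cm⁴.
Semicircular cap: semicircle r = 2.25, A = 7.9522 cm², y = 15.455 cm, Ī = 2.813 cm⁴.
Centroid: ȳ = ΣA·y / ΣA = 8.1413 cm.
Transfer each piece to the centroidal x-axis using Ī + A·d² with d = y − 8.1413:
  rectangular body: d = -0.89132 cm → contributes +1195.1 cm⁴
  semicircular cap: d = 7.3136 cm → contributes +428.16 cm⁴
Total I = 1623.2 cm⁴.

Ix ≈ 1620 cm⁴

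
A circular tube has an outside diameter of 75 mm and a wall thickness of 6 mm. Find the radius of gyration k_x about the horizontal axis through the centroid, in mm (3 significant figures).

Break the section into simple shapes (no overlaps), measuring from the bottom-left corner of the bounding box.
Outer circle: ⌀75, A = 4417.9 mm², y = 37.5 mm, Ī = 1 553 156 mm⁴.
Bore (subtracted): ⌀63, A = 3117.2 mm², y = 37.5 mm, Ī = 773 272 mm⁴.
By symmetry the centroid is at mid-height, ȳ = 37.5 mm.
All pieces are centred on the horizontal axis through the centroid, so I = ΣĪ (holes subtracted) = 779 884 mm⁴.
Radius of gyration: k = √(I/A) = √(779 884 / 1300.6) = 24.487 mm.

k_x ≈ 24.5 mm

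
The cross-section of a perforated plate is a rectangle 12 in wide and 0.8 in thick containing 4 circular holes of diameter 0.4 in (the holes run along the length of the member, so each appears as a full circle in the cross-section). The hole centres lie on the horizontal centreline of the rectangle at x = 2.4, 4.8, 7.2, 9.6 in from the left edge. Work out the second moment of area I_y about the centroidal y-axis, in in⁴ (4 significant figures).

Split into non-overlapping primitives; take the origin at the lower-left of the bounding box.
Plate: 12 × 0.8, A = 9.6 in², x = 6 in, Ī = 115.2 in⁴.
Hole 1 (subtracted): ⌀0.4, A = 0.125664 in², x = 2.4 in, Ī = 0.00125664 in⁴.
Hole 2 (subtracted): ⌀0.4, A = 0.125664 in², x = 4.8 in, Ī = 0.00125664 in⁴.
Hole 3 (subtracted): ⌀0.4, A = 0.125664 in², x = 7.2 in, Ī = 0.00125664 in⁴.
Hole 4 (subtracted): ⌀0.4, A = 0.125664 in², x = 9.6 in, Ī = 0.00125664 in⁴.
By symmetry the centroid is at mid-width, x̄ = 6 in.
Transfer each piece to the centroidal y-axis using Ī + A·d² with d = x − 6:
  plate: d = 0 in → contributes +115.2 in⁴
  hole 1: d = -3.6 in → contributes −1.62986 in⁴
  hole 2: d = -1.2 in → contributes −0.182212 in⁴
  hole 3: d = 1.2 in → contributes −0.182212 in⁴
  hole 4: d = 3.6 in → contributes −1.62986 in⁴
Total I = 111.576 in⁴.

I_y ≈ 111.6 in⁴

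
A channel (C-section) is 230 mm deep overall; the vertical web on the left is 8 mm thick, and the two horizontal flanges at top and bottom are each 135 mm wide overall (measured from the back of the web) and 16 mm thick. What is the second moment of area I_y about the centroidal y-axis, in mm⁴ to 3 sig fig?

I_y ≈ 1.12 × 10⁷ mm⁴

Treat the section as a set of non-overlapping primitives; coordinates are from the bounding-box lower-left.
Web: 8 × 230, A = 1 840 mm², x = 4 mm, Ī = 9813.3 mm⁴.
Top flange (beyond web): 127 × 16, A = 2 032 mm², x = 71.5 mm, Ī = 2 731 177 mm⁴.
Bottom flange (beyond web): 127 × 16, A = 2 032 mm², x = 71.5 mm, Ī = 2 731 177 mm⁴.
Centroid: x̄ = ΣA·x / ΣA = 50.463 mm.
Transfer each piece to the centroidal y-axis using Ī + A·d² with d = x − 50.463:
  web: d = -46.463 mm → contributes +3 982 095 mm⁴
  top flange (beyond web): d = 21.037 mm → contributes +3 630 414 mm⁴
  bottom flange (beyond web): d = 21.037 mm → contributes +3 630 414 mm⁴
Total I = 11 242 924 mm⁴.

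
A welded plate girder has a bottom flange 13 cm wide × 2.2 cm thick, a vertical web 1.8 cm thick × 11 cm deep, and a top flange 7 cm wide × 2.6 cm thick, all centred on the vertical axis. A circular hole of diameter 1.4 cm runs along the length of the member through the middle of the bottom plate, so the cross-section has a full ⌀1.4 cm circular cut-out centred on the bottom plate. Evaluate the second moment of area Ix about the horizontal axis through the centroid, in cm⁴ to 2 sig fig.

Treat the section as a set of non-overlapping primitives; coordinates are from the bounding-box lower-left.
Bottom plate: 13 × 2.2, A = 28.6 cm², y = 1.1 cm, Ī = 11.54 cm⁴.
Web plate: 1.8 × 11, A = 19.8 cm², y = 7.7 cm, Ī = 199.7 cm⁴.
Top plate: 7 × 2.6, A = 18.2 cm², y = 14.5 cm, Ī = 10.25 cm⁴.
Hole (subtracted): ⌀1.4, A = 1.539 cm², y = 1.1 cm, Ī = 0.1886 cm⁴.
Centroid: ȳ = ΣA·y / ΣA = 6.857 cm.
Transfer each piece to the horizontal axis through the centroid using Ī + A·d² with d = y − 6.857:
  bottom plate: d = -5.757 cm → contributes +959.5 cm⁴
  web plate: d = 0.8429 cm → contributes +213.7 cm⁴
  top plate: d = 7.643 cm → contributes +1 073 cm⁴
  hole: d = -5.757 cm → contributes −51.21 cm⁴
Total I = 2 195 cm⁴.

Ix ≈ 2200 cm⁴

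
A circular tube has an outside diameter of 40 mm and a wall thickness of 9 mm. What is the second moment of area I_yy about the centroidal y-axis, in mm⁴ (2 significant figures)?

I_yy ≈ 1.1 × 10⁵ mm⁴

Break the section into simple shapes (no overlaps), measuring from the bottom-left corner of the bounding box.
Outer circle: ⌀40, A = 1 257 mm², x = 20 mm, Ī = 125 664 mm⁴.
Bore (subtracted): ⌀22, A = 380.1 mm², x = 20 mm, Ī = 11 499 mm⁴.
By symmetry the centroid is at mid-width, x̄ = 20 mm.
All pieces are centred on the centroidal y-axis, so I = ΣĪ (holes subtracted) = 114 165 mm⁴.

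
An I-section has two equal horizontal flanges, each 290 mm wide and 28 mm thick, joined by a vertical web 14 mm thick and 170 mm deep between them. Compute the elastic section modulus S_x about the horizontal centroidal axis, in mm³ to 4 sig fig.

Split into non-overlapping primitives; take the origin at the lower-left of the bounding box.
Bottom flange: 290 × 28, A = 8 120 mm², y = 14 mm, Ī = 530 507 mm⁴.
Web: 14 × 170, A = 2 380 mm², y = 113 mm, Ī = 5 731 833 mm⁴.
Top flange: 290 × 28, A = 8 120 mm², y = 212 mm, Ī = 530 507 mm⁴.
By symmetry the centroid is at mid-height, ȳ = 113 mm.
Transfer each piece to the horizontal centroidal axis using Ī + A·d² with d = y − 113:
  bottom flange: d = -99 mm → contributes +80 114 627 mm⁴
  web: d = 0 mm → contributes +5 731 833 mm⁴
  top flange: d = 99 mm → contributes +80 114 627 mm⁴
Total I = 165 961 087 mm⁴.
Extreme fibre distance c = 113 mm; S = I/c = 1 468 682 mm³.

S_x ≈ 1.469 × 10⁶ mm³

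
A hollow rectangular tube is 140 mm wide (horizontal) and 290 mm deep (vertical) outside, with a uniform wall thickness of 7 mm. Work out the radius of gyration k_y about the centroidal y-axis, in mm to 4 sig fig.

Decompose the section into non-overlapping parts with the origin at the bottom-left of its bounding rectangle.
Outer rectangle: 140 × 290, A = 40 600 mm², x = 70 mm, Ī = 66 313 333 mm⁴.
Inner void (subtracted): 126 × 276, A = 34 776 mm², x = 70 mm, Ī = 46 008 648 mm⁴.
By symmetry the centroid is at mid-width, x̄ = 70 mm.
All pieces are centred on the centroidal y-axis, so I = ΣĪ (holes subtracted) = 20 304 685 mm⁴.
Radius of gyration: k = √(I/A) = √(20 304 685 / 5 824) = 59.0456 mm.

k_y ≈ 59.05 mm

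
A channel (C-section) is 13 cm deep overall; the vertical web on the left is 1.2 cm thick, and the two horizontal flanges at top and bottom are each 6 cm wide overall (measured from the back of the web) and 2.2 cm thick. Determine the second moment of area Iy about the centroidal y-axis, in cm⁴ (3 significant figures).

Decompose the section into non-overlapping parts with the origin at the bottom-left of its bounding rectangle.
Web: 1.2 × 13, A = 15.6 cm², x = 0.6 cm, Ī = 1.872 cm⁴.
Top flange (beyond web): 4.8 × 2.2, A = 10.56 cm², x = 3.6 cm, Ī = 20.275 cm⁴.
Bottom flange (beyond web): 4.8 × 2.2, A = 10.56 cm², x = 3.6 cm, Ī = 20.275 cm⁴.
Centroid: x̄ = ΣA·x / ΣA = 2.3255 cm.
Transfer each piece to the centroidal y-axis using Ī + A·d² with d = x − 2.3255:
  web: d = -1.7255 cm → contributes +48.318 cm⁴
  top flange (beyond web): d = 1.2745 cm → contributes +37.429 cm⁴
  bottom flange (beyond web): d = 1.2745 cm → contributes +37.429 cm⁴
Total I = 123.18 cm⁴.

Iy ≈ 123 cm⁴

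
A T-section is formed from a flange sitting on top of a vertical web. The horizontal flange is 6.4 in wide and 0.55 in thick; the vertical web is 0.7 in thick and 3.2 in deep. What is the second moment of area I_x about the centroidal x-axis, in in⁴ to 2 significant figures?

Split into non-overlapping primitives; take the origin at the lower-left of the bounding box.
Flange: 6.4 × 0.55, A = 3.52 in², y = 3.475 in, Ī = 0.08873 in⁴.
Web: 0.7 × 3.2, A = 2.24 in², y = 1.6 in, Ī = 1.911 in⁴.
Centroid: ȳ = ΣA·y / ΣA = 2.746 in.
Transfer each piece to the centroidal x-axis using Ī + A·d² with d = y − 2.746:
  flange: d = 0.7292 in → contributes +1.96 in⁴
  web: d = -1.146 in → contributes +4.852 in⁴
Total I = 6.813 in⁴.

I_x ≈ 6.8 in⁴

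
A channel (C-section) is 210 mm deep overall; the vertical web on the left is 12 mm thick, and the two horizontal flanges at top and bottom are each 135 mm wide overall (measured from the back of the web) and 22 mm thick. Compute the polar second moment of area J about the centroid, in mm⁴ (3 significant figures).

Treat the section as a set of non-overlapping primitives; coordinates are from the bounding-box lower-left.
Web: 12 × 210, A = 2 520 mm², y = 105 mm, Ī = 9 261 000 mm⁴.
Top flange (beyond web): 123 × 22, A = 2 706 mm², y = 199 mm, Ī = 109 142 mm⁴.
Bottom flange (beyond web): 123 × 22, A = 2 706 mm², y = 11 mm, Ī = 109 142 mm⁴.
By symmetry the centroid is at mid-height, ȳ = 105 mm.
Transfer each piece to the centroidal x-axis using Ī + A·d² with d = y − 105:
  web: d = 0 mm → contributes +9 261 000 mm⁴
  top flange (beyond web): d = 94 mm → contributes +24 019 358 mm⁴
  bottom flange (beyond web): d = -94 mm → contributes +24 019 358 mm⁴
Total I = 57 299 716 mm⁴.
For the y-axis: x̄ = 52.055 mm.
Repeating about the centroidal y-axis gives I_y = 14 687 412 mm⁴.
Polar second moment: J = I_x + I_y = 71 987 128 mm⁴.

J ≈ 7.20 × 10⁷ mm⁴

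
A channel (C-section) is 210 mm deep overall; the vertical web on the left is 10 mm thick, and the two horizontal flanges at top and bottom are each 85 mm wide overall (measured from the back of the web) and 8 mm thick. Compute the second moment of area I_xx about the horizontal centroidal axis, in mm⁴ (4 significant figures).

I_xx ≈ 1.997 × 10⁷ mm⁴

Treat the section as a set of non-overlapping primitives; coordinates are from the bounding-box lower-left.
Web: 10 × 210, A = 2 100 mm², y = 105 mm, Ī = 7 717 500 mm⁴.
Top flange (beyond web): 75 × 8, A = 600 mm², y = 206 mm, Ī = 3 200 mm⁴.
Bottom flange (beyond web): 75 × 8, A = 600 mm², y = 4 mm, Ī = 3 200 mm⁴.
By symmetry the centroid is at mid-height, ȳ = 105 mm.
Transfer each piece to the horizontal centroidal axis using Ī + A·d² with d = y − 105:
  web: d = 0 mm → contributes +7 717 500 mm⁴
  top flange (beyond web): d = 101 mm → contributes +6 123 800 mm⁴
  bottom flange (beyond web): d = -101 mm → contributes +6 123 800 mm⁴
Total I = 19 965 100 mm⁴.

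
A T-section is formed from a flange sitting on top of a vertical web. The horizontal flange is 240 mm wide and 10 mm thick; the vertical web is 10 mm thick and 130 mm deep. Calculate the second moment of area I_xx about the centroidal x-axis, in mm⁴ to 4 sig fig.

I_xx ≈ 5.983 × 10⁶ mm⁴

Split into non-overlapping primitives; take the origin at the lower-left of the bounding box.
Flange: 240 × 10, A = 2 400 mm², y = 135 mm, Ī = 20 000 mm⁴.
Web: 10 × 130, A = 1 300 mm², y = 65 mm, Ī = 1 830 833 mm⁴.
Centroid: ȳ = ΣA·y / ΣA = 110.405 mm.
Transfer each piece to the centroidal x-axis using Ī + A·d² with d = y − 110.405:
  flange: d = 24.5946 mm → contributes +1 471 746 mm⁴
  web: d = -45.4054 mm → contributes +4 510 979 mm⁴
Total I = 5 982 725 mm⁴.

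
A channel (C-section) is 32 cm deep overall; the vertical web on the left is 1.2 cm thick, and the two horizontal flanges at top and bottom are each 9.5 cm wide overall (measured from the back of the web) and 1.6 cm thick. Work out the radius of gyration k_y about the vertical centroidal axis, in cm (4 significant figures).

k_y ≈ 2.806 cm

Decompose the section into non-overlapping parts with the origin at the bottom-left of its bounding rectangle.
Web: 1.2 × 32, A = 38.4 cm², x = 0.6 cm, Ī = 4.608 cm⁴.
Top flange (beyond web): 8.3 × 1.6, A = 13.28 cm², x = 5.35 cm, Ī = 76.2383 cm⁴.
Bottom flange (beyond web): 8.3 × 1.6, A = 13.28 cm², x = 5.35 cm, Ī = 76.2383 cm⁴.
Centroid: x̄ = ΣA·x / ΣA = 2.54212 cm.
Transfer each piece to the vertical centroidal axis using Ī + A·d² with d = x − 2.54212:
  web: d = -1.94212 cm → contributes +149.446 cm⁴
  top flange (beyond web): d = 2.80788 cm → contributes +180.94 cm⁴
  bottom flange (beyond web): d = 2.80788 cm → contributes +180.94 cm⁴
Total I = 511.327 cm⁴.
Radius of gyration: k = √(I/A) = √(511.327 / 64.96) = 2.8056 cm.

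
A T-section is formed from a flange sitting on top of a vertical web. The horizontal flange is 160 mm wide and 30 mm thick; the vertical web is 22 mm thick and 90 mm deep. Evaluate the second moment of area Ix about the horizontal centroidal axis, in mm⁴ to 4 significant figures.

Ix ≈ 6.743 × 10⁶ mm⁴

Split into non-overlapping primitives; take the origin at the lower-left of the bounding box.
Flange: 160 × 30, A = 4 800 mm², y = 105 mm, Ī = 360 000 mm⁴.
Web: 22 × 90, A = 1 980 mm², y = 45 mm, Ī = 1 336 500 mm⁴.
Centroid: ȳ = ΣA·y / ΣA = 87.4779 mm.
Transfer each piece to the horizontal centroidal axis using Ī + A·d² with d = y − 87.4779:
  flange: d = 17.5221 mm → contributes +1 833 719 mm⁴
  web: d = -42.4779 mm → contributes +4 909 153 mm⁴
Total I = 6 742 872 mm⁴.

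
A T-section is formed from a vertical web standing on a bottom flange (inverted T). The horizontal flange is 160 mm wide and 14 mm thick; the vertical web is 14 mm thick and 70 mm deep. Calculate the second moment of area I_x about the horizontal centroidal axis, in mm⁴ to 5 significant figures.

I_x ≈ 1.6393 × 10⁶ mm⁴

Break the section into simple shapes (no overlaps), measuring from the bottom-left corner of the bounding box.
Flange: 160 × 14, A = 2 240 mm², y = 7 mm, Ī = 36586.67 mm⁴.
Web: 14 × 70, A = 980 mm², y = 49 mm, Ī = 400166.7 mm⁴.
Centroid: ȳ = ΣA·y / ΣA = 19.78261 mm.
Transfer each piece to the horizontal centroidal axis using Ī + A·d² with d = y − 19.78261:
  flange: d = -12.78261 mm → contributes +402591.7 mm⁴
  web: d = 29.21739 mm → contributes +1 236 750 mm⁴
Total I = 1 639 341 mm⁴.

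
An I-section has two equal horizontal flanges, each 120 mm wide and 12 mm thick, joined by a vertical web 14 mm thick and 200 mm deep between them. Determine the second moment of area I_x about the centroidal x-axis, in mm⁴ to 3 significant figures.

I_x ≈ 4.17 × 10⁷ mm⁴

Split into non-overlapping primitives; take the origin at the lower-left of the bounding box.
Bottom flange: 120 × 12, A = 1 440 mm², y = 6 mm, Ī = 17 280 mm⁴.
Web: 14 × 200, A = 2 800 mm², y = 112 mm, Ī = 9 333 333 mm⁴.
Top flange: 120 × 12, A = 1 440 mm², y = 218 mm, Ī = 17 280 mm⁴.
By symmetry the centroid is at mid-height, ȳ = 112 mm.
Transfer each piece to the centroidal x-axis using Ī + A·d² with d = y − 112:
  bottom flange: d = -106 mm → contributes +16 197 120 mm⁴
  web: d = 0 mm → contributes +9 333 333 mm⁴
  top flange: d = 106 mm → contributes +16 197 120 mm⁴
Total I = 41 727 573 mm⁴.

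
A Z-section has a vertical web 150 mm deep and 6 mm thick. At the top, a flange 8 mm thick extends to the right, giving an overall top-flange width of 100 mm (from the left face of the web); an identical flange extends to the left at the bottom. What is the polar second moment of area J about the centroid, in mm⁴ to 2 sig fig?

Break the section into simple shapes (no overlaps), measuring from the bottom-left corner of the bounding box.
Web: 6 × 150, A = 900 mm², y = 75 mm, Ī = 1 687 500 mm⁴.
Top flange (beyond web): 94 × 8, A = 752 mm², y = 146 mm, Ī = 4 011 mm⁴.
Bottom flange (beyond web): 94 × 8, A = 752 mm², y = 4 mm, Ī = 4 011 mm⁴.
Centroid: ȳ = ΣA·y / ΣA = 75 mm.
Transfer each piece to the centroidal x-axis using Ī + A·d² with d = y − 75:
  web: d = 0 mm → contributes +1 687 500 mm⁴
  top flange (beyond web): d = 71 mm → contributes +3 794 843 mm⁴
  bottom flange (beyond web): d = -71 mm → contributes +3 794 843 mm⁴
Total I = 9 277 185 mm⁴.
For the y-axis: x̄ = 97 mm.
Repeating about the centroidal y-axis gives I_y = 4 870 145 mm⁴.
Polar second moment: J = I_x + I_y = 14 147 331 mm⁴.

J ≈ 1.4 × 10⁷ mm⁴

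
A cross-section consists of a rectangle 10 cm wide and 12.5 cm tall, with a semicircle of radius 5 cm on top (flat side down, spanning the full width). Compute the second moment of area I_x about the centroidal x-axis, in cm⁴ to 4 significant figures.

Split into non-overlapping primitives; take the origin at the lower-left of the bounding box.
Rectangular body: 10 × 12.5, A = 125 cm², y = 6.25 cm, Ī = 1627.6 cm⁴.
Semicircular cap: semicircle r = 5, A = 39.2699 cm², y = 14.6221 cm, Ī = 68.5981 cm⁴.
Centroid: ȳ = ΣA·y / ΣA = 8.2514 cm.
Transfer each piece to the centroidal x-axis using Ī + A·d² with d = y − 8.2514:
  rectangular body: d = -2.0014 cm → contributes +2128.31 cm⁴
  semicircular cap: d = 6.37066 cm → contributes +1662.38 cm⁴
Total I = 3790.69 cm⁴.

I_x ≈ 3791 cm⁴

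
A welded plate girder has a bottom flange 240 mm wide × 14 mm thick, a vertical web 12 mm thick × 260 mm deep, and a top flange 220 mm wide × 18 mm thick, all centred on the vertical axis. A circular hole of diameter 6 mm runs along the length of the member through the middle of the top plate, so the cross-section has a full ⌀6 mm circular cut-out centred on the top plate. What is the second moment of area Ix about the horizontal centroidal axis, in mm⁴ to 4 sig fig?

Split into non-overlapping primitives; take the origin at the lower-left of the bounding box.
Bottom plate: 240 × 14, A = 3 360 mm², y = 7 mm, Ī = 54 880 mm⁴.
Web plate: 12 × 260, A = 3 120 mm², y = 144 mm, Ī = 17 576 000 mm⁴.
Top plate: 220 × 18, A = 3 960 mm², y = 283 mm, Ī = 106 920 mm⁴.
Hole (subtracted): ⌀6, A = 28.2743 mm², y = 283 mm, Ī = 63.6173 mm⁴.
Centroid: ȳ = ΣA·y / ΣA = 152.278 mm.
Transfer each piece to the horizontal centroidal axis using Ī + A·d² with d = y − 152.278:
  bottom plate: d = -145.278 mm → contributes +70 970 173 mm⁴
  web plate: d = -8.27815 mm → contributes +17 789 807 mm⁴
  top plate: d = 130.722 mm → contributes +67 776 196 mm⁴
  hole: d = 130.722 mm → contributes −483 221 mm⁴
Total I = 156 052 955 mm⁴.

Ix ≈ 1.561 × 10⁸ mm⁴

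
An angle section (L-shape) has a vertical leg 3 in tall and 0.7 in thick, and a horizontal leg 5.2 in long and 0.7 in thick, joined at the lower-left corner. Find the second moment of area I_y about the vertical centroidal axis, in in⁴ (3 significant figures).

I_y ≈ 13.9 in⁴

Break the section into simple shapes (no overlaps), measuring from the bottom-left corner of the bounding box.
Vertical leg: 0.7 × 3, A = 2.1 in², x = 0.35 in, Ī = 0.08575 in⁴.
Horizontal leg (remainder): 4.5 × 0.7, A = 3.15 in², x = 2.95 in, Ī = 5.3156 in⁴.
Centroid: x̄ = ΣA·x / ΣA = 1.91 in.
Transfer each piece to the vertical centroidal axis using Ī + A·d² with d = x − 1.91:
  vertical leg: d = -1.56 in → contributes +5.1963 in⁴
  horizontal leg (remainder): d = 1.04 in → contributes +8.7227 in⁴
Total I = 13.919 in⁴.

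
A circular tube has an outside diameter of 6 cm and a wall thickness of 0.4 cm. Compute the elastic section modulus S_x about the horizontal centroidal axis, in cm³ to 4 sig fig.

Break the section into simple shapes (no overlaps), measuring from the bottom-left corner of the bounding box.
Outer circle: ⌀6, A = 28.2743 cm², y = 3 cm, Ī = 63.6173 cm⁴.
Bore (subtracted): ⌀5.2, A = 21.2372 cm², y = 3 cm, Ī = 35.8908 cm⁴.
By symmetry the centroid is at mid-height, ȳ = 3 cm.
All pieces are centred on the horizontal centroidal axis, so I = ΣĪ (holes subtracted) = 27.7264 cm⁴.
Extreme fibre distance c = 3 cm; S = I/c = 9.24215 cm³.

S_x ≈ 9.242 cm³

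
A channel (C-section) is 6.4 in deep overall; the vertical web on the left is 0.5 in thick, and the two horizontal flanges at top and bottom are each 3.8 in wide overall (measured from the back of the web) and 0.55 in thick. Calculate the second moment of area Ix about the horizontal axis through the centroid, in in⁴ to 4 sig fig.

Decompose the section into non-overlapping parts with the origin at the bottom-left of its bounding rectangle.
Web: 0.5 × 6.4, A = 3.2 in², y = 3.2 in, Ī = 10.9227 in⁴.
Top flange (beyond web): 3.3 × 0.55, A = 1.815 in², y = 6.125 in, Ī = 0.0457531 in⁴.
Bottom flange (beyond web): 3.3 × 0.55, A = 1.815 in², y = 0.275 in, Ī = 0.0457531 in⁴.
By symmetry the centroid is at mid-height, ȳ = 3.2 in.
Transfer each piece to the horizontal axis through the centroid using Ī + A·d² with d = y − 3.2:
  web: d = 0 in → contributes +10.9227 in⁴
  top flange (beyond web): d = 2.925 in → contributes +15.5742 in⁴
  bottom flange (beyond web): d = -2.925 in → contributes +15.5742 in⁴
Total I = 42.0711 in⁴.

Ix ≈ 42.07 in⁴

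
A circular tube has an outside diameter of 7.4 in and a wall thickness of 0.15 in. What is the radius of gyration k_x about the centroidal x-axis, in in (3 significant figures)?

Decompose the section into non-overlapping parts with the origin at the bottom-left of its bounding rectangle.
Outer circle: ⌀7.4, A = 43.008 in², y = 3.7 in, Ī = 147.2 in⁴.
Bore (subtracted): ⌀7.1, A = 39.592 in², y = 3.7 in, Ī = 124.74 in⁴.
By symmetry the centroid is at mid-height, ȳ = 3.7 in.
All pieces are centred on the centroidal x-axis, so I = ΣĪ (holes subtracted) = 22.457 in⁴.
Radius of gyration: k = √(I/A) = √(22.457 / 3.4165) = 2.5638 in.

k_x ≈ 2.56 in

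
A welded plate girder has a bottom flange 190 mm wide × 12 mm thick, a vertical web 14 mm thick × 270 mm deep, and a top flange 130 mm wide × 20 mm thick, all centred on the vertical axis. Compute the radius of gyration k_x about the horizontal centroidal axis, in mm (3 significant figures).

k_x ≈ 119 mm

Split into non-overlapping primitives; take the origin at the lower-left of the bounding box.
Bottom plate: 190 × 12, A = 2 280 mm², y = 6 mm, Ī = 27 360 mm⁴.
Web plate: 14 × 270, A = 3 780 mm², y = 147 mm, Ī = 22 963 500 mm⁴.
Top plate: 130 × 20, A = 2 600 mm², y = 292 mm, Ī = 86 667 mm⁴.
Centroid: ȳ = ΣA·y / ΣA = 153.41 mm.
Transfer each piece to the horizontal centroidal axis using Ī + A·d² with d = y − 153.41:
  bottom plate: d = -147.41 mm → contributes +49 571 824 mm⁴
  web plate: d = -6.4111 mm → contributes +23 118 866 mm⁴
  top plate: d = 138.59 mm → contributes +50 024 573 mm⁴
Total I = 122 715 263 mm⁴.
Radius of gyration: k = √(I/A) = √(122 715 263 / 8 660) = 119.04 mm.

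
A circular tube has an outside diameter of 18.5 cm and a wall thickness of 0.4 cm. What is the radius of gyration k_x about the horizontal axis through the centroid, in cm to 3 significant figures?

Split into non-overlapping primitives; take the origin at the lower-left of the bounding box.
Outer circle: ⌀18.5, A = 268.8 cm², y = 9.25 cm, Ī = 5749.9 cm⁴.
Bore (subtracted): ⌀17.7, A = 246.06 cm², y = 9.25 cm, Ī = 4 818 cm⁴.
By symmetry the centroid is at mid-height, ȳ = 9.25 cm.
All pieces are centred on the horizontal axis through the centroid, so I = ΣĪ (holes subtracted) = 931.9 cm⁴.
Radius of gyration: k = √(I/A) = √(931.9 / 22.745) = 6.4009 cm.

k_x ≈ 6.40 cm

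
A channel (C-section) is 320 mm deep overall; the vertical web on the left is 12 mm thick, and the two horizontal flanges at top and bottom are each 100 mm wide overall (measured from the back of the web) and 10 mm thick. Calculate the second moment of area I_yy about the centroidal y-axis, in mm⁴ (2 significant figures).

Treat the section as a set of non-overlapping primitives; coordinates are from the bounding-box lower-left.
Web: 12 × 320, A = 3 840 mm², x = 6 mm, Ī = 46 080 mm⁴.
Top flange (beyond web): 88 × 10, A = 880 mm², x = 56 mm, Ī = 567 893 mm⁴.
Bottom flange (beyond web): 88 × 10, A = 880 mm², x = 56 mm, Ī = 567 893 mm⁴.
Centroid: x̄ = ΣA·x / ΣA = 21.71 mm.
Transfer each piece to the centroidal y-axis using Ī + A·d² with d = x − 21.71:
  web: d = -15.71 mm → contributes +994 325 mm⁴
  top flange (beyond web): d = 34.29 mm → contributes +1 602 342 mm⁴
  bottom flange (beyond web): d = 34.29 mm → contributes +1 602 342 mm⁴
Total I = 4 199 010 mm⁴.

I_yy ≈ 4.2 × 10⁶ mm⁴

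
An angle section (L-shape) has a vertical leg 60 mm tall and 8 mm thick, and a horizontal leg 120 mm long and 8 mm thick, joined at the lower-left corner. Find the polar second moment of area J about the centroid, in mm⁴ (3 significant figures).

J ≈ 2.42 × 10⁶ mm⁴

Break the section into simple shapes (no overlaps), measuring from the bottom-left corner of the bounding box.
Vertical leg: 8 × 60, A = 480 mm², y = 30 mm, Ī = 144 000 mm⁴.
Horizontal leg (remainder): 112 × 8, A = 896 mm², y = 4 mm, Ī = 4778.7 mm⁴.
Centroid: ȳ = ΣA·y / ΣA = 13.07 mm.
Transfer each piece to the centroidal x-axis using Ī + A·d² with d = y − 13.07:
  vertical leg: d = 16.93 mm → contributes +281 584 mm⁴
  horizontal leg (remainder): d = -9.0698 mm → contributes +78 484 mm⁴
Total I = 360 068 mm⁴.
For the y-axis: x̄ = 43.07 mm.
Repeating about the centroidal y-axis gives I_y = 2 064 388 mm⁴.
Polar second moment: J = I_x + I_y = 2 424 456 mm⁴.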